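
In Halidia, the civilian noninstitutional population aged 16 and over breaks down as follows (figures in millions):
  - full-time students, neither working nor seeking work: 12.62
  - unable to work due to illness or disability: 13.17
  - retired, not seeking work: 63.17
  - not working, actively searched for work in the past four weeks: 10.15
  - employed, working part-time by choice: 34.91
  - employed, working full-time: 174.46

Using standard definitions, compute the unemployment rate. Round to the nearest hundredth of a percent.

Unemployment rate ≈ 4.62%.

Employed = 34.91 + 174.46 = 209.37 million.
Unemployed = 10.15 million.
Labor force = 209.37 + 10.15 = 219.52 million.
Unemployment rate = 10.15 / 219.52 = 4.62%.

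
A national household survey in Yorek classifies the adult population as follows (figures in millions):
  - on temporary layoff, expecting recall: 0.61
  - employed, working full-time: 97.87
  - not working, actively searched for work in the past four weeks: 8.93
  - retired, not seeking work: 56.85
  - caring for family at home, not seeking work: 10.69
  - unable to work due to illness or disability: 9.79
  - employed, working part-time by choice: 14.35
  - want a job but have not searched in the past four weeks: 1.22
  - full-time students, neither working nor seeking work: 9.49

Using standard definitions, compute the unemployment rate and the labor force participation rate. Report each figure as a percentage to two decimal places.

Employed = 97.87 + 14.35 = 112.22 million.
Unemployed = 0.61 + 8.93 = 9.54 million (jobless and actively searching, or on temporary layoff).
Labor force = 112.22 + 9.54 = 121.76 million.
Not in labor force = 56.85 + 10.69 + 9.79 + 1.22 + 9.49 = 88.04 million (those not working and not actively searching are outside the labor force — including those who want a job but have given up searching).
Civilian working-age population = 121.76 + 88.04 = 209.80 million.
Unemployment rate = 9.54 / 121.76 = 7.84%.
Labor force participation rate = 121.76 / 209.80 = 58.04%.

Unemployment rate ≈ 7.84%; labor force participation rate ≈ 58.04%.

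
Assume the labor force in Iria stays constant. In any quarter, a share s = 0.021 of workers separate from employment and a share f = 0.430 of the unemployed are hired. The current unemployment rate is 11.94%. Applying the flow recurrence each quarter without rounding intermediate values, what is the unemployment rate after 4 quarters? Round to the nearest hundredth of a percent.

With a fixed labor force, u_{t+1} = u_t + s·(1−u_t) − f·u_t = u_t·(1−s−f) + s.
Here 1−s−f = 0.549 and s = 0.021.
u_1 = 0.119400 × 0.549 + 0.021 = 0.086551.
u_2 = 0.086551 × 0.549 + 0.021 = 0.068516.
u_3 = 0.068516 × 0.549 + 0.021 = 0.058615.
u_4 = 0.058615 × 0.549 + 0.021 = 0.053180.

Unemployment rate after four quarters ≈ 5.32%.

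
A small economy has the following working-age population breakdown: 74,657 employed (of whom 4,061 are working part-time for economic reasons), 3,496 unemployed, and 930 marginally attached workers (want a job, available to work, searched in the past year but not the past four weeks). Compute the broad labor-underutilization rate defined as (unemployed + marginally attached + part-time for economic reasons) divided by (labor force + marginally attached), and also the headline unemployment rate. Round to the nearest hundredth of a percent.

Broad underutilization rate ≈ 10.73%; headline unemployment rate ≈ 4.47%.

Labor force = 74,657 + 3,496 = 78,153.
Numerator = 3,496 + 930 + 4,061 = 8,487.
Denominator = 78,153 + 930 = 79,083.
Broad rate = 8,487 / 79,083 = 10.73%.
Headline unemployment rate = 3,496 / 78,153 = 4.47%.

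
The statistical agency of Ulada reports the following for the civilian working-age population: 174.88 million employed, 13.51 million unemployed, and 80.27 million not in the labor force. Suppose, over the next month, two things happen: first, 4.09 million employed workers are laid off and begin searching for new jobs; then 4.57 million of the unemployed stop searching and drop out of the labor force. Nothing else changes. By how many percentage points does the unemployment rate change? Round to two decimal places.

Initially, labor force = 174.88 + 13.51 = 188.39 million, so u = 13.51/188.39 = 7.17%.
After the first change, employed falls and unemployed rises by 4.09; labor force unchanged → E = 170.79, U = 17.60, labor force = 188.39 million.
After the second change, unemployed and labor force both fall by 4.57 → E = 170.79, U = 13.03, labor force = 183.82 million.
New unemployment rate = 13.03 / 183.82 = 7.09%.
Change = 7.09% − 7.17% = −0.08 percentage points.

The unemployment rate changes by −0.08 percentage points.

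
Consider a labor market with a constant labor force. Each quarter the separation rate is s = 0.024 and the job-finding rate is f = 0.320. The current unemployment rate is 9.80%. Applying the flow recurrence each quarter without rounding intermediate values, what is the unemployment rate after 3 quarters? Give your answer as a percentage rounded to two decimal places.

Unemployment rate after three quarters ≈ 7.77%.

With a fixed labor force, u_{t+1} = u_t + s·(1−u_t) − f·u_t = u_t·(1−s−f) + s.
Here 1−s−f = 0.656 and s = 0.024.
u_1 = 0.098000 × 0.656 + 0.024 = 0.088288.
u_2 = 0.088288 × 0.656 + 0.024 = 0.081917.
u_3 = 0.081917 × 0.656 + 0.024 = 0.077738.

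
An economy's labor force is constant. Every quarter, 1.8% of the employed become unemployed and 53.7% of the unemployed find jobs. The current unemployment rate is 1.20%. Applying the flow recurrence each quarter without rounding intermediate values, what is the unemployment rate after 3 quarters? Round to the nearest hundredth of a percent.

With a fixed labor force, u_{t+1} = u_t + s·(1−u_t) − f·u_t = u_t·(1−s−f) + s.
Here 1−s−f = 0.445 and s = 0.018.
u_1 = 0.012000 × 0.445 + 0.018 = 0.023340.
u_2 = 0.023340 × 0.445 + 0.018 = 0.028386.
u_3 = 0.028386 × 0.445 + 0.018 = 0.030632.

Unemployment rate after three quarters ≈ 3.06%.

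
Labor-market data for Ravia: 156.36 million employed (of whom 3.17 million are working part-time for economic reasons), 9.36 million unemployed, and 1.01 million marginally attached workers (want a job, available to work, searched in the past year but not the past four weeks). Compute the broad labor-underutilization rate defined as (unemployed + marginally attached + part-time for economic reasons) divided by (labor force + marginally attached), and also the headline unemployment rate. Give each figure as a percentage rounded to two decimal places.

Broad underutilization rate ≈ 8.12%; headline unemployment rate ≈ 5.65%.

Labor force = 156.36 + 9.36 = 165.72 million.
Numerator = 9.36 + 1.01 + 3.17 = 13.54 million.
Denominator = 165.72 + 1.01 = 166.73 million.
Broad rate = 13.54 / 166.73 = 8.12%.
Headline unemployment rate = 9.36 / 165.72 = 5.65%.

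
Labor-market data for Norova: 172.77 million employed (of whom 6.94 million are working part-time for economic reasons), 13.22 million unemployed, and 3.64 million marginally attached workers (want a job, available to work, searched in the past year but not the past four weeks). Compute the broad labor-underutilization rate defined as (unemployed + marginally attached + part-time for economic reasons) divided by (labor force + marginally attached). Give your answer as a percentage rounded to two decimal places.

Labor force = 172.77 + 13.22 = 185.99 million.
Numerator = 13.22 + 3.64 + 6.94 = 23.80 million.
Denominator = 185.99 + 3.64 = 189.63 million.
Broad rate = 23.80 / 189.63 = 12.55%.

Broad underutilization rate ≈ 12.55%.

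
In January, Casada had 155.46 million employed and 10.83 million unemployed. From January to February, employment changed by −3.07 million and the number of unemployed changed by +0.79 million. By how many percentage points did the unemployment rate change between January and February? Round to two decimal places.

January: labor force = 155.46 + 10.83 = 166.29; u = 10.83/166.29 = 6.51%.
February: labor force = 152.39 + 11.62 = 164.01; u = 11.62/164.01 = 7.08%.
Change = 7.08% − 6.51% = +0.57 pp.

The unemployment rate changed by +0.57 percentage points.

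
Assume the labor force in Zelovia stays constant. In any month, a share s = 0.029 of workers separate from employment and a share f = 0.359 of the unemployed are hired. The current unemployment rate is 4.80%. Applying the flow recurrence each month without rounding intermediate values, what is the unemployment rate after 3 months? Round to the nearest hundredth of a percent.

With a fixed labor force, u_{t+1} = u_t + s·(1−u_t) − f·u_t = u_t·(1−s−f) + s.
Here 1−s−f = 0.612 and s = 0.029.
u_1 = 0.048000 × 0.612 + 0.029 = 0.058376.
u_2 = 0.058376 × 0.612 + 0.029 = 0.064726.
u_3 = 0.064726 × 0.612 + 0.029 = 0.068612.

Unemployment rate after three months ≈ 6.86%.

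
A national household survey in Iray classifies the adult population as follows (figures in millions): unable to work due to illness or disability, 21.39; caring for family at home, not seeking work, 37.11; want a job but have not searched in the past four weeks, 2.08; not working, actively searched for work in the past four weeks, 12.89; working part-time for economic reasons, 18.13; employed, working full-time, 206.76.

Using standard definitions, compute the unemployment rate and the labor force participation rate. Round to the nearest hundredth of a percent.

Unemployment rate ≈ 5.42%; labor force participation rate ≈ 79.70%.

Employed = 18.13 + 206.76 = 224.89 million (anyone who worked, including part-time for economic reasons, counts as employed).
Unemployed = 12.89 million.
Labor force = 224.89 + 12.89 = 237.78 million.
Not in labor force = 21.39 + 37.11 + 2.08 = 60.58 million (those not working and not actively searching are outside the labor force — including those who want a job but have given up searching).
Civilian working-age population = 237.78 + 60.58 = 298.36 million.
Unemployment rate = 12.89 / 237.78 = 5.42%.
Labor force participation rate = 237.78 / 298.36 = 79.70%.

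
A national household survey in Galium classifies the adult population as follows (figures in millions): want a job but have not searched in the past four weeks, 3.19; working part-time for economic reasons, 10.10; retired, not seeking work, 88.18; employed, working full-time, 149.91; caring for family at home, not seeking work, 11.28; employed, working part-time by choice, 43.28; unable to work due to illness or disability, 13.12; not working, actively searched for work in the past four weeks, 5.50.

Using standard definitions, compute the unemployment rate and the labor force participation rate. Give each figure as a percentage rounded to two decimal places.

Unemployment rate ≈ 2.63%; labor force participation rate ≈ 64.33%.

Employed = 10.10 + 149.91 + 43.28 = 203.29 million (anyone who worked, including part-time for economic reasons, counts as employed).
Unemployed = 5.50 million.
Labor force = 203.29 + 5.50 = 208.79 million.
Not in labor force = 3.19 + 88.18 + 11.28 + 13.12 = 115.77 million (those not working and not actively searching are outside the labor force — including those who want a job but have given up searching).
Civilian working-age population = 208.79 + 115.77 = 324.56 million.
Unemployment rate = 5.50 / 208.79 = 2.63%.
Labor force participation rate = 208.79 / 324.56 = 64.33%.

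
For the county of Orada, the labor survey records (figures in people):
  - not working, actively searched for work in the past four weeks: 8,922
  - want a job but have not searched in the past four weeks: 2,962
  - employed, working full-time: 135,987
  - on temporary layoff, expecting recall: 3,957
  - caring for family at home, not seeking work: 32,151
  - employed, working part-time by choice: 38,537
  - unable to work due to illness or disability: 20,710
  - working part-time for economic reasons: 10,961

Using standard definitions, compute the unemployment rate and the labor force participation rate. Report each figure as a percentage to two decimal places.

Unemployment rate ≈ 6.49%; labor force participation rate ≈ 78.04%.

Employed = 135,987 + 38,537 + 10,961 = 185,485 (anyone who worked, including part-time for economic reasons, counts as employed).
Unemployed = 8,922 + 3,957 = 12,879 (jobless and actively searching, or on temporary layoff).
Labor force = 185,485 + 12,879 = 198,364.
Not in labor force = 2,962 + 32,151 + 20,710 = 55,823 (those not working and not actively searching are outside the labor force — including those who want a job but have given up searching).
Civilian working-age population = 198,364 + 55,823 = 254,187.
Unemployment rate = 12,879 / 198,364 = 6.49%.
Labor force participation rate = 198,364 / 254,187 = 78.04%.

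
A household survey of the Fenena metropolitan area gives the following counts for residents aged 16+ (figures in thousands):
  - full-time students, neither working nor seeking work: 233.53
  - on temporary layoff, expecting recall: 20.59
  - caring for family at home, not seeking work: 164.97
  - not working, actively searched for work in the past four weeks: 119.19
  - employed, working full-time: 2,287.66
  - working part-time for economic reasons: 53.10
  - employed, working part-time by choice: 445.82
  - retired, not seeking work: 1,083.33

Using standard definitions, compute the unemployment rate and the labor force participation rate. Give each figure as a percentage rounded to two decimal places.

Employed = 2,287.66 + 53.10 + 445.82 = 2,786.58 thousand (anyone who worked, including part-time for economic reasons, counts as employed).
Unemployed = 20.59 + 119.19 = 139.78 thousand (jobless and actively searching, or on temporary layoff).
Labor force = 2,786.58 + 139.78 = 2,926.36 thousand.
Not in labor force = 233.53 + 164.97 + 1,083.33 = 1,481.83 thousand (those not working and not actively searching are outside the labor force).
Civilian working-age population = 2,926.36 + 1,481.83 = 4,408.19 thousand.
Unemployment rate = 139.78 / 2,926.36 = 4.78%.
Labor force participation rate = 2,926.36 / 4,408.19 = 66.38%.

Unemployment rate ≈ 4.78%; labor force participation rate ≈ 66.38%.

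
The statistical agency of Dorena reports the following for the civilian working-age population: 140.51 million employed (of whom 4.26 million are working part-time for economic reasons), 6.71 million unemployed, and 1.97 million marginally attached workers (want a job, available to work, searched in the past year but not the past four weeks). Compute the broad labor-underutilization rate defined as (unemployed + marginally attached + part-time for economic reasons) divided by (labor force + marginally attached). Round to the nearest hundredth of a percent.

Labor force = 140.51 + 6.71 = 147.22 million.
Numerator = 6.71 + 1.97 + 4.26 = 12.94 million.
Denominator = 147.22 + 1.97 = 149.19 million.
Broad rate = 12.94 / 149.19 = 8.67%.

Broad underutilization rate ≈ 8.67%.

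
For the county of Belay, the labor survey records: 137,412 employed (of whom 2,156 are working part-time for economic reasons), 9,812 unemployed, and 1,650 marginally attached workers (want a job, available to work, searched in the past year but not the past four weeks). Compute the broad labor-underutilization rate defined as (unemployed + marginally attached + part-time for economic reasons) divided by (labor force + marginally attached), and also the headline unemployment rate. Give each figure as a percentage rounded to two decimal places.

Broad underutilization rate ≈ 9.15%; headline unemployment rate ≈ 6.66%.

Labor force = 137,412 + 9,812 = 147,224.
Numerator = 9,812 + 1,650 + 2,156 = 13,618.
Denominator = 147,224 + 1,650 = 148,874.
Broad rate = 13,618 / 148,874 = 9.15%.
Headline unemployment rate = 9,812 / 147,224 = 6.66%.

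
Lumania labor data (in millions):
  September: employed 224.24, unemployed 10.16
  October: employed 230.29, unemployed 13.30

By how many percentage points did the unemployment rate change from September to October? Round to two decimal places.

September: labor force = 224.24 + 10.16 = 234.40; u = 10.16/234.40 = 4.33%.
October: labor force = 230.29 + 13.30 = 243.59; u = 13.30/243.59 = 5.46%.
Change = 5.46% − 4.33% = +1.13 pp.

The unemployment rate changed by +1.13 percentage points.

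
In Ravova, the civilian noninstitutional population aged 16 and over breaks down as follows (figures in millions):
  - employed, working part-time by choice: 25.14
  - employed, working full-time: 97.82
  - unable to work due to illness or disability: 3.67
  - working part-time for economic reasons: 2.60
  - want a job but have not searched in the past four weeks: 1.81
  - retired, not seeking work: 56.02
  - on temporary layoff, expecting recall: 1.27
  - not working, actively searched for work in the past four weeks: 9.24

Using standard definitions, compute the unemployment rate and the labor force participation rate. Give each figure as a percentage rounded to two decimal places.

Unemployment rate ≈ 7.72%; labor force participation rate ≈ 68.87%.

Employed = 25.14 + 97.82 + 2.60 = 125.56 million (anyone who worked, including part-time for economic reasons, counts as employed).
Unemployed = 1.27 + 9.24 = 10.51 million (jobless and actively searching, or on temporary layoff).
Labor force = 125.56 + 10.51 = 136.07 million.
Not in labor force = 3.67 + 1.81 + 56.02 = 61.50 million (those not working and not actively searching are outside the labor force — including those who want a job but have given up searching).
Civilian working-age population = 136.07 + 61.50 = 197.57 million.
Unemployment rate = 10.51 / 136.07 = 7.72%.
Labor force participation rate = 136.07 / 197.57 = 68.87%.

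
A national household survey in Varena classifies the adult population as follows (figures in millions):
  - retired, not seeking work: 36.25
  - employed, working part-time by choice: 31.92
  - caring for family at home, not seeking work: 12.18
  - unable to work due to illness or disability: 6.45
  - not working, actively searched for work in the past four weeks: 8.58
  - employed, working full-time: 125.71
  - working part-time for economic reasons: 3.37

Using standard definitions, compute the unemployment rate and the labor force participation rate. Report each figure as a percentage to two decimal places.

Employed = 31.92 + 125.71 + 3.37 = 161.00 million (anyone who worked, including part-time for economic reasons, counts as employed).
Unemployed = 8.58 million.
Labor force = 161.00 + 8.58 = 169.58 million.
Not in labor force = 36.25 + 12.18 + 6.45 = 54.88 million (those not working and not actively searching are outside the labor force).
Civilian working-age population = 169.58 + 54.88 = 224.46 million.
Unemployment rate = 8.58 / 169.58 = 5.06%.
Labor force participation rate = 169.58 / 224.46 = 75.55%.

Unemployment rate ≈ 5.06%; labor force participation rate ≈ 75.55%.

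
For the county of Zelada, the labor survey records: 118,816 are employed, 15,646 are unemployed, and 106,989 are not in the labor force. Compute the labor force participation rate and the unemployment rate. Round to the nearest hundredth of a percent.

Labor force participation rate ≈ 55.69%; unemployment rate ≈ 11.64%.

Labor force = employed + unemployed = 118,816 + 15,646 = 134,462.
Working-age population = 134,462 + 106,989 = 241,451.
Unemployment rate = 15,646 / 134,462 = 11.64%.
Labor force participation rate = 134,462 / 241,451 = 55.69%.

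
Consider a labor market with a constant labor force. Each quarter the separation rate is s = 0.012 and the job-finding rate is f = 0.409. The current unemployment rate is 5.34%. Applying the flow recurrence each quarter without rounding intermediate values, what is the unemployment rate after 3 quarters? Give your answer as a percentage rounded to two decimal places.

Unemployment rate after three quarters ≈ 3.33%.

With a fixed labor force, u_{t+1} = u_t + s·(1−u_t) − f·u_t = u_t·(1−s−f) + s.
Here 1−s−f = 0.579 and s = 0.012.
u_1 = 0.053400 × 0.579 + 0.012 = 0.042919.
u_2 = 0.042919 × 0.579 + 0.012 = 0.036850.
u_3 = 0.036850 × 0.579 + 0.012 = 0.033336.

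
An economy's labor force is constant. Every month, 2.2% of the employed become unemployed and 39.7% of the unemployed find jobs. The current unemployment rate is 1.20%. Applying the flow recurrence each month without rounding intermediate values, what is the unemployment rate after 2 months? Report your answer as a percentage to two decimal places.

Unemployment rate after two months ≈ 3.88%.

With a fixed labor force, u_{t+1} = u_t + s·(1−u_t) − f·u_t = u_t·(1−s−f) + s.
Here 1−s−f = 0.581 and s = 0.022.
u_1 = 0.012000 × 0.581 + 0.022 = 0.028972.
u_2 = 0.028972 × 0.581 + 0.022 = 0.038833.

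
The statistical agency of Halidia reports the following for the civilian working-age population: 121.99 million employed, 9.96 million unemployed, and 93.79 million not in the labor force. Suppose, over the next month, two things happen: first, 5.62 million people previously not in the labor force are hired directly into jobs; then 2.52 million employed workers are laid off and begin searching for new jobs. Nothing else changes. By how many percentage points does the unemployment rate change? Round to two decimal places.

Initially, labor force = 121.99 + 9.96 = 131.95 million, so u = 9.96/131.95 = 7.55%.
After the first change, employed and labor force both rise by 5.62; unemployed unchanged → E = 127.61, U = 9.96, labor force = 137.57 million.
After the second change, employed falls and unemployed rises by 2.52; labor force unchanged → E = 125.09, U = 12.48, labor force = 137.57 million.
New unemployment rate = 12.48 / 137.57 = 9.07%.
Change = 9.07% − 7.55% = +1.52 percentage points.

The unemployment rate changes by +1.52 percentage points.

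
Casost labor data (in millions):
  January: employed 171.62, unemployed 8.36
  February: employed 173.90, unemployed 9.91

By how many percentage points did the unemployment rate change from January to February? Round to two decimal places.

The unemployment rate changed by +0.75 percentage points.

January: labor force = 171.62 + 8.36 = 179.98; u = 8.36/179.98 = 4.64%.
February: labor force = 173.90 + 9.91 = 183.81; u = 9.91/183.81 = 5.39%.
Change = 5.39% − 4.64% = +0.75 pp.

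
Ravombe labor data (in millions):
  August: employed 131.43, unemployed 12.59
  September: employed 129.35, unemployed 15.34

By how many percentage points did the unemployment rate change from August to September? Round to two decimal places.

The unemployment rate changed by +1.86 percentage points.

August: labor force = 131.43 + 12.59 = 144.02; u = 12.59/144.02 = 8.74%.
September: labor force = 129.35 + 15.34 = 144.69; u = 15.34/144.69 = 10.60%.
Change = 10.60% − 8.74% = +1.86 pp.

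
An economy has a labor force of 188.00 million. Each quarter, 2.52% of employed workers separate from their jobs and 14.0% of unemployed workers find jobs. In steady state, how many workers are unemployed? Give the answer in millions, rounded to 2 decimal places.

Steady-state unemployment rate u* = s/(s+f) = 2.52/(2.52+14.0) = 0.152542.
Unemployed = u* × labor force = 0.152542 × 188.00 ≈ 28.68 million.

About 28.68 million are unemployed in steady state.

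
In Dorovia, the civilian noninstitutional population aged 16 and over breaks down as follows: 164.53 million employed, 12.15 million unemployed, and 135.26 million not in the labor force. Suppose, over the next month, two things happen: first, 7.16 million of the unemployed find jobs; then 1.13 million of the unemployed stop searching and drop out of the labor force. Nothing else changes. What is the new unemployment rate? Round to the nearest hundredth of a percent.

New unemployment rate ≈ 2.20%.

Initially, labor force = 164.53 + 12.15 = 176.68 million, so u = 12.15/176.68 = 6.88%.
After the first change, unemployed falls and employed rises by 7.16; labor force unchanged → E = 171.69, U = 4.99, labor force = 176.68 million.
After the second change, unemployed and labor force both fall by 1.13 → E = 171.69, U = 3.86, labor force = 175.55 million.
New unemployment rate = 3.86 / 175.55 = 2.20%.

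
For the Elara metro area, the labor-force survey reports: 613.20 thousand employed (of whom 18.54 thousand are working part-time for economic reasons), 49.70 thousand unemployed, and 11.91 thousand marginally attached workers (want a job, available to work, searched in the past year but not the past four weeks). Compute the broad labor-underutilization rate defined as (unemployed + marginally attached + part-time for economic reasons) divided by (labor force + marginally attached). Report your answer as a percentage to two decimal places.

Broad underutilization rate ≈ 11.88%.

Labor force = 613.20 + 49.70 = 662.90 thousand.
Numerator = 49.70 + 11.91 + 18.54 = 80.15 thousand.
Denominator = 662.90 + 11.91 = 674.81 thousand.
Broad rate = 80.15 / 674.81 = 11.88%.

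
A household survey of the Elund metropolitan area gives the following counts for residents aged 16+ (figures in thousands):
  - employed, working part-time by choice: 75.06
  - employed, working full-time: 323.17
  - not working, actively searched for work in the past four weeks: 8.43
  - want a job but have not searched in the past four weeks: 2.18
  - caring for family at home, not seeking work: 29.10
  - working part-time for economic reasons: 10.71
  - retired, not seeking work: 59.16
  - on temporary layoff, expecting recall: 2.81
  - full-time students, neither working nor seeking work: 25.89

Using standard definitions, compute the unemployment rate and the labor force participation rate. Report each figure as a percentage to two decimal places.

Employed = 75.06 + 323.17 + 10.71 = 408.94 thousand (anyone who worked, including part-time for economic reasons, counts as employed).
Unemployed = 8.43 + 2.81 = 11.24 thousand (jobless and actively searching, or on temporary layoff).
Labor force = 408.94 + 11.24 = 420.18 thousand.
Not in labor force = 2.18 + 29.10 + 59.16 + 25.89 = 116.33 thousand (those not working and not actively searching are outside the labor force — including those who want a job but have given up searching).
Civilian working-age population = 420.18 + 116.33 = 536.51 thousand.
Unemployment rate = 11.24 / 420.18 = 2.68%.
Labor force participation rate = 420.18 / 536.51 = 78.32%.

Unemployment rate ≈ 2.68%; labor force participation rate ≈ 78.32%.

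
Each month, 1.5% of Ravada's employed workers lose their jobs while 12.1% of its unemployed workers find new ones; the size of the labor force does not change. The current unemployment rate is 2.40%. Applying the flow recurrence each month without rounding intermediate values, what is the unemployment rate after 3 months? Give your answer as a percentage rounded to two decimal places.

With a fixed labor force, u_{t+1} = u_t + s·(1−u_t) − f·u_t = u_t·(1−s−f) + s.
Here 1−s−f = 0.864 and s = 0.015.
u_1 = 0.024000 × 0.864 + 0.015 = 0.035736.
u_2 = 0.035736 × 0.864 + 0.015 = 0.045876.
u_3 = 0.045876 × 0.864 + 0.015 = 0.054637.

Unemployment rate after three months ≈ 5.46%.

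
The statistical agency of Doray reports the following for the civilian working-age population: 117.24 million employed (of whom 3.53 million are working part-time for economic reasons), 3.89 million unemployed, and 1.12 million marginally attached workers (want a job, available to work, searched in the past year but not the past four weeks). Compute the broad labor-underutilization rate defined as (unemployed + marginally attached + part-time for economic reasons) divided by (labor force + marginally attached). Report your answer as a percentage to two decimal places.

Broad underutilization rate ≈ 6.99%.

Labor force = 117.24 + 3.89 = 121.13 million.
Numerator = 3.89 + 1.12 + 3.53 = 8.54 million.
Denominator = 121.13 + 1.12 = 122.25 million.
Broad rate = 8.54 / 122.25 = 6.99%.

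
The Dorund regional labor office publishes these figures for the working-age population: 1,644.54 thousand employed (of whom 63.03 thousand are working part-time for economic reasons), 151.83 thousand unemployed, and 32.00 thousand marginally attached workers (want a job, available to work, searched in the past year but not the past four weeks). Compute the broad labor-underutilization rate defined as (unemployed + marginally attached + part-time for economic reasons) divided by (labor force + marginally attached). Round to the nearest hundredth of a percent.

Broad underutilization rate ≈ 13.50%.

Labor force = 1,644.54 + 151.83 = 1,796.37 thousand.
Numerator = 151.83 + 32.00 + 63.03 = 246.86 thousand.
Denominator = 1,796.37 + 32.00 = 1,828.37 thousand.
Broad rate = 246.86 / 1,828.37 = 13.50%.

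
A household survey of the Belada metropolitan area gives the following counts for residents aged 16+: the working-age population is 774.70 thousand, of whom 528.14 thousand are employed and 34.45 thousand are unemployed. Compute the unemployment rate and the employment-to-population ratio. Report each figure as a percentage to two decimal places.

Unemployment rate ≈ 6.12%; employment-population ratio ≈ 68.17%.

Labor force = employed + unemployed = 528.14 + 34.45 = 562.59 thousand.
Unemployment rate = 34.45 / 562.59 = 6.12%.
Employment-population ratio = 528.14 / 774.70 = 68.17%.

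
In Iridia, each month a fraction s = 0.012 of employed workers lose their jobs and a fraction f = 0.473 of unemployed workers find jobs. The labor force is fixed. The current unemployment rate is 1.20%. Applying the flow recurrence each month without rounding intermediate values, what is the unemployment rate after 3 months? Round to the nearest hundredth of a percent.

Unemployment rate after three months ≈ 2.30%.

With a fixed labor force, u_{t+1} = u_t + s·(1−u_t) − f·u_t = u_t·(1−s−f) + s.
Here 1−s−f = 0.515 and s = 0.012.
u_1 = 0.012000 × 0.515 + 0.012 = 0.018180.
u_2 = 0.018180 × 0.515 + 0.012 = 0.021363.
u_3 = 0.021363 × 0.515 + 0.012 = 0.023002.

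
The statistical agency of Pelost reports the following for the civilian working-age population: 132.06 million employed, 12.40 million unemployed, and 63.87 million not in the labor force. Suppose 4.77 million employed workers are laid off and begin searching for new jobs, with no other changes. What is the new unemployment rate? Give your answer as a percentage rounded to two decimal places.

New unemployment rate ≈ 11.89%.

Initially, labor force = 132.06 + 12.40 = 144.46 million, so u = 12.40/144.46 = 8.58%.
After the change, employed falls and unemployed rises by 4.77; labor force unchanged → E = 127.29, U = 17.17, labor force = 144.46 million.
New unemployment rate = 17.17 / 144.46 = 11.89%.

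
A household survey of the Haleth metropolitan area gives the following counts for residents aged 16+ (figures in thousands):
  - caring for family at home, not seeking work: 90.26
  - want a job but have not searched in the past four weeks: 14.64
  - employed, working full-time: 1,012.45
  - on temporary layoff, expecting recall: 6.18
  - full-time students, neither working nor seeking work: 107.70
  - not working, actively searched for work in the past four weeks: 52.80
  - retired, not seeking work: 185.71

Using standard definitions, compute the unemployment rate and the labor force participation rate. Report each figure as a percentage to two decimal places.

Unemployment rate ≈ 5.50%; labor force participation rate ≈ 72.90%.

Employed = 1,012.45 thousand.
Unemployed = 6.18 + 52.80 = 58.98 thousand (jobless and actively searching, or on temporary layoff).
Labor force = 1,012.45 + 58.98 = 1,071.43 thousand.
Not in labor force = 90.26 + 14.64 + 107.70 + 185.71 = 398.31 thousand (those not working and not actively searching are outside the labor force — including those who want a job but have given up searching).
Civilian working-age population = 1,071.43 + 398.31 = 1,469.74 thousand.
Unemployment rate = 58.98 / 1,071.43 = 5.50%.
Labor force participation rate = 1,071.43 / 1,469.74 = 72.90%.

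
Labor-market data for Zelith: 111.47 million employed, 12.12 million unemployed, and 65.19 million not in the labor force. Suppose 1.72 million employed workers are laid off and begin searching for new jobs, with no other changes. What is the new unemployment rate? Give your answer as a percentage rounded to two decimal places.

New unemployment rate ≈ 11.20%.

Initially, labor force = 111.47 + 12.12 = 123.59 million, so u = 12.12/123.59 = 9.81%.
After the change, employed falls and unemployed rises by 1.72; labor force unchanged → E = 109.75, U = 13.84, labor force = 123.59 million.
New unemployment rate = 13.84 / 123.59 = 11.20%.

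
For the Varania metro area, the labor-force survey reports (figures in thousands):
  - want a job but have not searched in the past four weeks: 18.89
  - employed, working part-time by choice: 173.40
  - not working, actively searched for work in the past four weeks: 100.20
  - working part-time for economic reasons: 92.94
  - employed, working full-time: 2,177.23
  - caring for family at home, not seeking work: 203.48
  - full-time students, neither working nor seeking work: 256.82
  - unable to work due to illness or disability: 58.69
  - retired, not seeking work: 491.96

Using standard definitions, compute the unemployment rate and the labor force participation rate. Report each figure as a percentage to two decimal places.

Employed = 173.40 + 92.94 + 2,177.23 = 2,443.57 thousand (anyone who worked, including part-time for economic reasons, counts as employed).
Unemployed = 100.20 thousand.
Labor force = 2,443.57 + 100.20 = 2,543.77 thousand.
Not in labor force = 18.89 + 203.48 + 256.82 + 58.69 + 491.96 = 1,029.84 thousand (those not working and not actively searching are outside the labor force — including those who want a job but have given up searching).
Civilian working-age population = 2,543.77 + 1,029.84 = 3,573.61 thousand.
Unemployment rate = 100.20 / 2,543.77 = 3.94%.
Labor force participation rate = 2,543.77 / 3,573.61 = 71.18%.

Unemployment rate ≈ 3.94%; labor force participation rate ≈ 71.18%.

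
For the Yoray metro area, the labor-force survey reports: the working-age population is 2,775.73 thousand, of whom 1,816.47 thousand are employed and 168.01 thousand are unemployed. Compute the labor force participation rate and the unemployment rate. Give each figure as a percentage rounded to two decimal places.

Labor force participation rate ≈ 71.49%; unemployment rate ≈ 8.47%.

Labor force = employed + unemployed = 1,816.47 + 168.01 = 1,984.48 thousand.
Unemployment rate = 168.01 / 1,984.48 = 8.47%.
Labor force participation rate = 1,984.48 / 2,775.73 = 71.49%.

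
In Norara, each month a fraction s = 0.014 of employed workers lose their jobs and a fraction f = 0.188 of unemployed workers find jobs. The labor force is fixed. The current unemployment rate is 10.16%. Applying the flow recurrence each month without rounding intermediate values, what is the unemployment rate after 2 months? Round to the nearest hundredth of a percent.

Unemployment rate after two months ≈ 8.99%.

With a fixed labor force, u_{t+1} = u_t + s·(1−u_t) − f·u_t = u_t·(1−s−f) + s.
Here 1−s−f = 0.798 and s = 0.014.
u_1 = 0.101600 × 0.798 + 0.014 = 0.095077.
u_2 = 0.095077 × 0.798 + 0.014 = 0.089871.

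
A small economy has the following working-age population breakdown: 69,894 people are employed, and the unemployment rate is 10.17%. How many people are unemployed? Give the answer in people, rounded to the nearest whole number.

About 7,913 are unemployed.

Let U be the number unemployed. The labor force is E + U, and U/(E+U) = 0.1017.
So U = 0.1017 × 69,894 / (1 − 0.1017) = 7108.22 / 0.8983 ≈ 7,913.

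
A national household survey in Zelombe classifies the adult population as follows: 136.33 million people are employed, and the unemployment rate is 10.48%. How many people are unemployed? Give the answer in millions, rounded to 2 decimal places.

About 15.96 million are unemployed.

Let U be the number unemployed. The labor force is E + U, and U/(E+U) = 0.1048.
So U = 0.1048 × 136.33 / (1 − 0.1048) = 14.2874 / 0.8952 ≈ 15.96 million.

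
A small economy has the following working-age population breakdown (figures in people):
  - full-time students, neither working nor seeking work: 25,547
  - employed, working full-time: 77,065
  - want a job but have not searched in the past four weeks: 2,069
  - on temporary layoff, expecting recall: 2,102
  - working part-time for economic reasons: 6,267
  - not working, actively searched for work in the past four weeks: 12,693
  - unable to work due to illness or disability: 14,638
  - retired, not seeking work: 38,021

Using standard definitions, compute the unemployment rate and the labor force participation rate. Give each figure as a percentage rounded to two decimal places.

Employed = 77,065 + 6,267 = 83,332 (anyone who worked, including part-time for economic reasons, counts as employed).
Unemployed = 2,102 + 12,693 = 14,795 (jobless and actively searching, or on temporary layoff).
Labor force = 83,332 + 14,795 = 98,127.
Not in labor force = 25,547 + 2,069 + 14,638 + 38,021 = 80,275 (those not working and not actively searching are outside the labor force — including those who want a job but have given up searching).
Civilian working-age population = 98,127 + 80,275 = 178,402.
Unemployment rate = 14,795 / 98,127 = 15.08%.
Labor force participation rate = 98,127 / 178,402 = 55.00%.

Unemployment rate ≈ 15.08%; labor force participation rate ≈ 55.00%.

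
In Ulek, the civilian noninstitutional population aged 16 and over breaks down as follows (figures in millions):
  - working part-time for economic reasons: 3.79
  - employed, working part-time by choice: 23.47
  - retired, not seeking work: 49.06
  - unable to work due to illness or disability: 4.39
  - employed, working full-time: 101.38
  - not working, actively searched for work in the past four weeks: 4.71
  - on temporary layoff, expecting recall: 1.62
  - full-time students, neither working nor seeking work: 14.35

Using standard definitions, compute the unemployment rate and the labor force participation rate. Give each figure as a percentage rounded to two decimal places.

Employed = 3.79 + 23.47 + 101.38 = 128.64 million (anyone who worked, including part-time for economic reasons, counts as employed).
Unemployed = 4.71 + 1.62 = 6.33 million (jobless and actively searching, or on temporary layoff).
Labor force = 128.64 + 6.33 = 134.97 million.
Not in labor force = 49.06 + 4.39 + 14.35 = 67.80 million (those not working and not actively searching are outside the labor force).
Civilian working-age population = 134.97 + 67.80 = 202.77 million.
Unemployment rate = 6.33 / 134.97 = 4.69%.
Labor force participation rate = 134.97 / 202.77 = 66.56%.

Unemployment rate ≈ 4.69%; labor force participation rate ≈ 66.56%.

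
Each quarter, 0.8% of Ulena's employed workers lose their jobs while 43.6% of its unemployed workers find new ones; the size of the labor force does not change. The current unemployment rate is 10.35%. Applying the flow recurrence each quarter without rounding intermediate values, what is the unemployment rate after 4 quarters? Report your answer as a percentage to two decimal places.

Unemployment rate after four quarters ≈ 2.62%.

With a fixed labor force, u_{t+1} = u_t + s·(1−u_t) − f·u_t = u_t·(1−s−f) + s.
Here 1−s−f = 0.556 and s = 0.008.
u_1 = 0.103500 × 0.556 + 0.008 = 0.065546.
u_2 = 0.065546 × 0.556 + 0.008 = 0.044444.
u_3 = 0.044444 × 0.556 + 0.008 = 0.032711.
u_4 = 0.032711 × 0.556 + 0.008 = 0.026187.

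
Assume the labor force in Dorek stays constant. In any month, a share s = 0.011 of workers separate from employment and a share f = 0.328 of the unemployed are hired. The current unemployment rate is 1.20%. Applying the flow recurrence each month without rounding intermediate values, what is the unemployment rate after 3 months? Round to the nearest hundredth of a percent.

With a fixed labor force, u_{t+1} = u_t + s·(1−u_t) − f·u_t = u_t·(1−s−f) + s.
Here 1−s−f = 0.661 and s = 0.011.
u_1 = 0.012000 × 0.661 + 0.011 = 0.018932.
u_2 = 0.018932 × 0.661 + 0.011 = 0.023514.
u_3 = 0.023514 × 0.661 + 0.011 = 0.026543.

Unemployment rate after three months ≈ 2.65%.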